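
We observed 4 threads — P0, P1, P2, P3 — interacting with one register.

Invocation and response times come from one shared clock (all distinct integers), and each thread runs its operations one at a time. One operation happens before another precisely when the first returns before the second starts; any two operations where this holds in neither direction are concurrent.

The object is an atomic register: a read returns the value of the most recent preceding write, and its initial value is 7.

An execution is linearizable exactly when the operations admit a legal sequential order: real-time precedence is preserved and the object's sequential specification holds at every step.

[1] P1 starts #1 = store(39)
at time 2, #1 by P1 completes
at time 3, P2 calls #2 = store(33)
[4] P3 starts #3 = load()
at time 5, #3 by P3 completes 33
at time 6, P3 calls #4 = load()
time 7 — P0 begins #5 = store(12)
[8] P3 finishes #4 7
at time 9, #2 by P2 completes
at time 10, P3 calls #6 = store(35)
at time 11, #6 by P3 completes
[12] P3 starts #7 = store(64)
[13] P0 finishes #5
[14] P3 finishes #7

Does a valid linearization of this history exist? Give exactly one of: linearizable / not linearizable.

prefix check: 1..7 passes, 1..8 fails once #4's time-8 response joins
one real-time candidate order over the 3 completed operations — the register replay rejects it
no escape via the 2 pending operations (#2, #5): every completion choice fails
for example #1, #3, #4 (pending dropped) fails at step 2: #3 load() → 33 is not legal there

not linearizable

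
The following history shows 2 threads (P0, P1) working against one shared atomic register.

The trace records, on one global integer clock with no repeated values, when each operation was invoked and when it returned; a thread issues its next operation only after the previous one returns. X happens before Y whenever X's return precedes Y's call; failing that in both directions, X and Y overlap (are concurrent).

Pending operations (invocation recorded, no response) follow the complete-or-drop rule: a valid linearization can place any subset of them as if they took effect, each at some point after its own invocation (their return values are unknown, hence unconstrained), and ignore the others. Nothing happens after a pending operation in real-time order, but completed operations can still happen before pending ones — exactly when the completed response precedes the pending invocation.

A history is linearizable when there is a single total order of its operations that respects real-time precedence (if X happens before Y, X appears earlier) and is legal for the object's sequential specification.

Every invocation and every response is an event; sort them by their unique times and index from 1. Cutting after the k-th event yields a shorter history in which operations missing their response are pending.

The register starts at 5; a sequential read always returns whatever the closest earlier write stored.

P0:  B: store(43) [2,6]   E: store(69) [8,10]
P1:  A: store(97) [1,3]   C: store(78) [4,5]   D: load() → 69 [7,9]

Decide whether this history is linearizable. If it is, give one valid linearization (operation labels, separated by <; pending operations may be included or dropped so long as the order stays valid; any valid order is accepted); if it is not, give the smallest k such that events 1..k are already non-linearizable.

linearizable — witness: A < B < C < E < D

step 1: A store(97) — value 97
step 2: B store(43) — value 43
step 3: C store(78) — value 78
step 4: E store(69) — value 69
step 5: D load() → 69 — value 69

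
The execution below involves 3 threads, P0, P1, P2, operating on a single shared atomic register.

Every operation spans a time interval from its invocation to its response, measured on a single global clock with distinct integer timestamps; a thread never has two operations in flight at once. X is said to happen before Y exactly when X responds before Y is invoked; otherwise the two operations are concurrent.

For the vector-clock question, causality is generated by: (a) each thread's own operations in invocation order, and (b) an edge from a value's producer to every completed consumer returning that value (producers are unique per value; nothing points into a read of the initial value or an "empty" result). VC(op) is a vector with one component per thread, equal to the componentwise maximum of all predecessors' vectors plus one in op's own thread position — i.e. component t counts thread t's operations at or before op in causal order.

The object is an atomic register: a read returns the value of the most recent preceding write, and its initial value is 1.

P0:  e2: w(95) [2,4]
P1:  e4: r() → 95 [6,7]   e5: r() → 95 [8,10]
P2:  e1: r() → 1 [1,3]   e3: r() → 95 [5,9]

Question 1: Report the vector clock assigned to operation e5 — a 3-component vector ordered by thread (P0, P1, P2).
Answer: (1, 2, 0)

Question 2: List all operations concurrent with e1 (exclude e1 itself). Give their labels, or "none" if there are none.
Answer: e2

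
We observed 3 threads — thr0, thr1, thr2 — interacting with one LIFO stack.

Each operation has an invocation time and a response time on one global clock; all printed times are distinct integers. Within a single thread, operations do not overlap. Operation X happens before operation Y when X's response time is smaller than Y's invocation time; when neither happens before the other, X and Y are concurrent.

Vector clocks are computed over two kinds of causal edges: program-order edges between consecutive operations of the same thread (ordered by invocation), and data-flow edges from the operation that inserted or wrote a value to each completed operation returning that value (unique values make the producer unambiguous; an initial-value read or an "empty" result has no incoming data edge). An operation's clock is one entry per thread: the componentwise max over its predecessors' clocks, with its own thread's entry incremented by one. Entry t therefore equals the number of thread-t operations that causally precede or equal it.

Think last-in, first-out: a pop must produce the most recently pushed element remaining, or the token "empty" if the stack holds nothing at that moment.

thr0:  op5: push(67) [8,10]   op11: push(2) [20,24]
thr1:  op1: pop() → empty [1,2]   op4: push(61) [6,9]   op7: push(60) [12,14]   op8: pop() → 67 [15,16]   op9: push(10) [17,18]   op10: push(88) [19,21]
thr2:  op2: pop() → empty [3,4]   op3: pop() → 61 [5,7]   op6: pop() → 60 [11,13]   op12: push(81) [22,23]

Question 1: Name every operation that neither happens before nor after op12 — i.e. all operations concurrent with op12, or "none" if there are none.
concurrent with op12 ([22,23]): every op whose interval crosses 22..23
op1 [1,2]: before
op2 [3,4]: before
op3 [5,7]: before
op4 [6,9]: before
op5 [8,10]: before
op6 [11,13]: before
op7 [12,14]: before
op8 [15,16]: before
op9 [17,18]: before
op10 [19,21]: before
op11 [20,24]: concurrent

op11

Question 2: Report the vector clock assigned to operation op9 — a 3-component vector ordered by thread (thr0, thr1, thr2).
op2, invoked 3, has no incoming edges; only thr2's bump applies → (0, 0, 1)
op1, invoked 1, has no incoming edges; only thr1's bump applies → (0, 1, 0)
op5, invoked 8, has no incoming edges; only thr0's bump applies → (1, 0, 0)
op4, invoked 6, takes VC(op1)=(0, 1, 0) under max, adds 1 for thr1 → (0, 2, 0)
op11, invoked 20, takes VC(op5)=(1, 0, 0) under max, adds 1 for thr0 → (2, 0, 0)
op7, invoked 12, takes VC(op4)=(0, 2, 0) under max, adds 1 for thr1 → (0, 3, 0)
op3, invoked 5, takes VC(op2)=(0, 0, 1), VC(op4)=(0, 2, 0) under max, adds 1 for thr2 → (0, 2, 2)
op8, invoked 15, takes VC(op5)=(1, 0, 0), VC(op7)=(0, 3, 0) under max, adds 1 for thr1 → (1, 4, 0)
op6, invoked 11, takes VC(op3)=(0, 2, 2), VC(op7)=(0, 3, 0) under max, adds 1 for thr2 → (0, 3, 3)
op9, invoked 17, takes VC(op8)=(1, 4, 0) under max, adds 1 for thr1 → (1, 5, 0)
op12, invoked 22, takes VC(op6)=(0, 3, 3) under max, adds 1 for thr2 → (0, 3, 4)
op10, invoked 19, takes VC(op9)=(1, 5, 0) under max, adds 1 for thr1 → (1, 6, 0)
target: VC(op9) = (1, 5, 0)

(1, 5, 0)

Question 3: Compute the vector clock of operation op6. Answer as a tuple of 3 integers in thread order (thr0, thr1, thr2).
op2 (invocation 3): nothing precedes it; thr2's component alone gives (0, 0, 1)
op1 (invocation 1): nothing precedes it; thr1's component alone gives (0, 1, 0)
op5 (invocation 8): nothing precedes it; thr0's component alone gives (1, 0, 0)
merge at op4 (invoked 6): VC(op1)=(0, 1, 0), own-thread bump on thr1 → (0, 2, 0)
merge at op11 (invoked 20): VC(op5)=(1, 0, 0), own-thread bump on thr0 → (2, 0, 0)
merge at op7 (invoked 12): VC(op4)=(0, 2, 0), own-thread bump on thr1 → (0, 3, 0)
merge at op3 (invoked 5): VC(op2)=(0, 0, 1), VC(op4)=(0, 2, 0), own-thread bump on thr2 → (0, 2, 2)
merge at op8 (invoked 15): VC(op5)=(1, 0, 0), VC(op7)=(0, 3, 0), own-thread bump on thr1 → (1, 4, 0)
merge at op6 (invoked 11): VC(op3)=(0, 2, 2), VC(op7)=(0, 3, 0), own-thread bump on thr2 → (0, 3, 3)
merge at op9 (invoked 17): VC(op8)=(1, 4, 0), own-thread bump on thr1 → (1, 5, 0)
merge at op12 (invoked 22): VC(op6)=(0, 3, 3), own-thread bump on thr2 → (0, 3, 4)
merge at op10 (invoked 19): VC(op9)=(1, 5, 0), own-thread bump on thr1 → (1, 6, 0)
target: VC(op6) = (0, 3, 3)

(0, 3, 3)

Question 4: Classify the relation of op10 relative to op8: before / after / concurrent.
op10 spans [19,21], op8 spans [15,16]
resp(op8)=16 < inv(op10)=19

after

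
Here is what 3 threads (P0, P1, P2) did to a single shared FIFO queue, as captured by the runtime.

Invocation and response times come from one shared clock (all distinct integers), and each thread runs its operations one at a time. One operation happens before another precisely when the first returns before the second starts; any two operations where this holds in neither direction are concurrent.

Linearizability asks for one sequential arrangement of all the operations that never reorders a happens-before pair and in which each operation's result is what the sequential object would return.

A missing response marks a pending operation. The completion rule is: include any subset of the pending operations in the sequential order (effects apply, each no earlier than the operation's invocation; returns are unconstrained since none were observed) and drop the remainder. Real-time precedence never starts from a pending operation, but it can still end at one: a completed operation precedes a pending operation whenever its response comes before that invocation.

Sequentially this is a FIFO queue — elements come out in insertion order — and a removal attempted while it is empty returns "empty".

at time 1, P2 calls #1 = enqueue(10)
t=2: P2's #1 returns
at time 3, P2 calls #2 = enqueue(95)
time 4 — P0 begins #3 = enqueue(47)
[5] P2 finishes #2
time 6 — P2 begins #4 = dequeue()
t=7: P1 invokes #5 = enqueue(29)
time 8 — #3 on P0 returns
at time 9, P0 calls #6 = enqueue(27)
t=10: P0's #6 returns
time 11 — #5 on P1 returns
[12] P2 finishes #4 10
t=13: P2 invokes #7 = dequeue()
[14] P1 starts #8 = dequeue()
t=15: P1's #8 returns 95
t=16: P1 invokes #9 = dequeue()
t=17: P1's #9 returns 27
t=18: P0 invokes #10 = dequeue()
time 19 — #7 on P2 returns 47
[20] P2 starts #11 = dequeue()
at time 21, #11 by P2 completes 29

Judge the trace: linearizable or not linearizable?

witness order: #1, #2, #3, #4, #6, #5, #8, #7, #9, #11
1. #1 enqueue(10), leaving queue <10>
2. #2 enqueue(95), leaving queue <10,95>
3. #3 enqueue(47), leaving queue <10,95,47>
4. #4 dequeue() → 10, leaving queue <95,47>
5. #6 enqueue(27), leaving queue <95,47,27>
6. #5 enqueue(29), leaving queue <95,47,27,29>
7. #8 dequeue() → 95, leaving queue <47,27,29>
8. #7 dequeue() → 47, leaving queue <27,29>
9. #9 dequeue() → 27, leaving queue <29>
10. #11 dequeue() → 29, leaving queue <>

linearizable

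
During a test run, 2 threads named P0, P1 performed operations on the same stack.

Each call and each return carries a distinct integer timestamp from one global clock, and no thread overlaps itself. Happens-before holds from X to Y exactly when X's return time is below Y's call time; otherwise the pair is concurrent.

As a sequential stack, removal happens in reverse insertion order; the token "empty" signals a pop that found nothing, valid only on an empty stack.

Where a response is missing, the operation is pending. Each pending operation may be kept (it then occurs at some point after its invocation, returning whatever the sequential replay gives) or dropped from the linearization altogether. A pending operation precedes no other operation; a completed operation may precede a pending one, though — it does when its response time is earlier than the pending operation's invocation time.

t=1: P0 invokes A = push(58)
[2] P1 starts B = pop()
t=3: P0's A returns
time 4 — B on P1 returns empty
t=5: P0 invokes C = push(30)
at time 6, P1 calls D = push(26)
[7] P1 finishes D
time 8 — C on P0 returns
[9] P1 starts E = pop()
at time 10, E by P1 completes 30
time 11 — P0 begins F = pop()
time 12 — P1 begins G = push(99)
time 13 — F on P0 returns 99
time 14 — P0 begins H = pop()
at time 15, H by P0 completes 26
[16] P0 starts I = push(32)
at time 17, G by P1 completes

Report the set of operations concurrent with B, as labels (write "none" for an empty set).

A

B spans [2,4]; an op avoiding the whole window 2..4 is ordered, any other is concurrent
A [1,3]: concurrent
C [5,8]: after
D [6,7]: after
E [9,10]: after
F [11,13]: after
G [12,17]: after
H [14,15]: after
I [16,…): after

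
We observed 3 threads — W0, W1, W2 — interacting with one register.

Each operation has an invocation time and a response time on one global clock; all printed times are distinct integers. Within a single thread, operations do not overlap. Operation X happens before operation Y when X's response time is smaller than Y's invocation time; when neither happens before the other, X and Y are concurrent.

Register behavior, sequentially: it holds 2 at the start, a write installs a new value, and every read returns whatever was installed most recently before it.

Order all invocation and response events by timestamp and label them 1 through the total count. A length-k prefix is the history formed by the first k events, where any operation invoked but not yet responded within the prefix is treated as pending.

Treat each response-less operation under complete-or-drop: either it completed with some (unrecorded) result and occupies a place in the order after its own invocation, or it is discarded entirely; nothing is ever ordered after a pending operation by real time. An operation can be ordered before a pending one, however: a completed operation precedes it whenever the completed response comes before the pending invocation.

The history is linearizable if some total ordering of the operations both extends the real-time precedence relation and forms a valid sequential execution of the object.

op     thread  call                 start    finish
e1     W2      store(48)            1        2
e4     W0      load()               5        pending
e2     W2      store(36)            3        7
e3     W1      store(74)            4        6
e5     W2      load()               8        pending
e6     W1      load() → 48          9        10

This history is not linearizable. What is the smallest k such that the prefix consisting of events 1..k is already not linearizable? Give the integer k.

10

events 1..9 are linearizable; a witness order is e1, e2, e3:
1. e1 store(48), leaving value 48
2. e2 store(36), leaving value 36
3. e3 store(74), leaving value 74
event 10 — e6's response, time 10 — after it, nothing linearizes
completion choices over the 2 pending operations (e4, e5) were checked; none helps
for example e1, e2, e3, e6 (pending dropped) fails at step 4: e6 load() → 48 is not legal there
for example e1, e3, e2, e6 (pending dropped) fails at step 4: e6 load() → 48 is not legal there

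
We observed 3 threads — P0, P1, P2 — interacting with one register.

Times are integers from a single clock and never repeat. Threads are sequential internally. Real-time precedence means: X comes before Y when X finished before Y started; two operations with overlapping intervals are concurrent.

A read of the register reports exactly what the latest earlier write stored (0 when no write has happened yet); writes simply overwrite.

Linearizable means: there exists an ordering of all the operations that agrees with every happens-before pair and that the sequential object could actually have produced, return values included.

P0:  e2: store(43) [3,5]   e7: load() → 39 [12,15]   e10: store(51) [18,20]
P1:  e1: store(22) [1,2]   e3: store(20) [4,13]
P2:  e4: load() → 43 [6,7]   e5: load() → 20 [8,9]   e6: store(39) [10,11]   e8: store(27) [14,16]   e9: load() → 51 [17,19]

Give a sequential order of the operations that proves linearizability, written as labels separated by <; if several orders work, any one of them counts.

e1 < e2 < e4 < e3 < e5 < e6 < e7 < e8 < e10 < e9

step 1: e1 store(22) — value 22
step 2: e2 store(43) — value 43
step 3: e4 load() → 43 — value 43
step 4: e3 store(20) — value 20
step 5: e5 load() → 20 — value 20
step 6: e6 store(39) — value 39
step 7: e7 load() → 39 — value 39
step 8: e8 store(27) — value 27
step 9: e10 store(51) — value 51
step 10: e9 load() → 51 — value 51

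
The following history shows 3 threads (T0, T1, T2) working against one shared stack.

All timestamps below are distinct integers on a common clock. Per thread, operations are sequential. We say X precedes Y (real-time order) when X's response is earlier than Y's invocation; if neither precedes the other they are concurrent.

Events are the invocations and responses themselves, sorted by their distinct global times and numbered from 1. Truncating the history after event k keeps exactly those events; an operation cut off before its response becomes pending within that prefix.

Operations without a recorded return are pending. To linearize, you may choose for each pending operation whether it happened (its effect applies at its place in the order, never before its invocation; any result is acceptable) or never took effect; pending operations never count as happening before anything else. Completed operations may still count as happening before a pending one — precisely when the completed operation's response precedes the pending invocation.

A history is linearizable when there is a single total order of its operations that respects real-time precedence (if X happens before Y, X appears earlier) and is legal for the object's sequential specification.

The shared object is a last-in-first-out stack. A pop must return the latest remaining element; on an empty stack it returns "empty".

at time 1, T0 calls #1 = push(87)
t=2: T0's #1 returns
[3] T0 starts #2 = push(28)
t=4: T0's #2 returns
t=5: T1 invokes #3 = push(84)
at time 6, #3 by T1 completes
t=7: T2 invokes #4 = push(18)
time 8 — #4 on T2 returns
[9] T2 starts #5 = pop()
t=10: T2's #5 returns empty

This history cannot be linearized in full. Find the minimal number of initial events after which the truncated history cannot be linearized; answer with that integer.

a valid linearization of events 1..9 exists, for instance #1, #2, #3, #4:
after step 1 (#1 push(87)): stack <87>
after step 2 (#2 push(28)): stack <87,28>
after step 3 (#3 push(84)): stack <87,28,84>
after step 4 (#4 push(18)): stack <87,28,84,18>
at event 10 (#5's time-10 response) nothing linearizes any more
for example #1, #2, #3, #4, #5 fails at step 5: #5 pop() → empty is not legal there

10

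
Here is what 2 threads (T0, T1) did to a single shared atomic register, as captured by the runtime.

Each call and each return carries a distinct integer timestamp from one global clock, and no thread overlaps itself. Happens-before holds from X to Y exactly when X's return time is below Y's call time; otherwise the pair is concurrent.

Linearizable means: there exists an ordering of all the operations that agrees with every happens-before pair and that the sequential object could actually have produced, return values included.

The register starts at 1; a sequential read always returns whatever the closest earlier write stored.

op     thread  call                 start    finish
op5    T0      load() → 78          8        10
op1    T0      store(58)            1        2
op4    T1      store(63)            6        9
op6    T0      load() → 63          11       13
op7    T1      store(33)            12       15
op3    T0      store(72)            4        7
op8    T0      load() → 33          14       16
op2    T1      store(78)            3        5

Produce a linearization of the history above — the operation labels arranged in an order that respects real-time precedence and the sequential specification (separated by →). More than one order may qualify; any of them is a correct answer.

op1 → op3 → op2 → op5 → op4 → op6 → op7 → op8

after step 1 (op1 store(58)): value 58
after step 2 (op3 store(72)): value 72
after step 3 (op2 store(78)): value 78
after step 4 (op5 load() → 78): value 78
after step 5 (op4 store(63)): value 63
after step 6 (op6 load() → 63): value 63
after step 7 (op7 store(33)): value 33
after step 8 (op8 load() → 33): value 33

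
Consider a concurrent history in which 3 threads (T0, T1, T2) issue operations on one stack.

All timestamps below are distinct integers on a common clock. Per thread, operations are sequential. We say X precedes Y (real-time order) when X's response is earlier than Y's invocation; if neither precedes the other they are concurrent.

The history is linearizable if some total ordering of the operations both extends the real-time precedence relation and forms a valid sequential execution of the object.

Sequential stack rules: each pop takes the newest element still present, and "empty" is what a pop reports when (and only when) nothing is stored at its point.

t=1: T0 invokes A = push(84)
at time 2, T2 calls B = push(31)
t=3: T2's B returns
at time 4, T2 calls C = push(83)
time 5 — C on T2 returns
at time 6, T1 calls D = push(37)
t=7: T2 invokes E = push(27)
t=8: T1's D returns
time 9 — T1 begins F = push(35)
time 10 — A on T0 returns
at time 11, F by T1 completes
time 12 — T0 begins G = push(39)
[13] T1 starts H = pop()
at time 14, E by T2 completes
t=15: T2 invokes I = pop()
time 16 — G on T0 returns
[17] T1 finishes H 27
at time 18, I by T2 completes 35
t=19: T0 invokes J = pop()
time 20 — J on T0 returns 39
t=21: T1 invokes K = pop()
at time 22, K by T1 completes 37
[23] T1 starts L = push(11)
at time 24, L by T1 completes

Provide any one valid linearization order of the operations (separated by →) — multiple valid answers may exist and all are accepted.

step 1: A push(84) — stack <84>
step 2: B push(31) — stack <84,31>
step 3: C push(83) — stack <84,31,83>
step 4: D push(37) — stack <84,31,83,37>
step 5: E push(27) — stack <84,31,83,37,27>
step 6: F push(35) — stack <84,31,83,37,27,35>
step 7: I pop() → 35 — stack <84,31,83,37,27>
step 8: H pop() → 27 — stack <84,31,83,37>
step 9: G push(39) — stack <84,31,83,37,39>
step 10: J pop() → 39 — stack <84,31,83,37>
step 11: K pop() → 37 — stack <84,31,83>
step 12: L push(11) — stack <84,31,83,11>

A → B → C → D → E → F → I → H → G → J → K → L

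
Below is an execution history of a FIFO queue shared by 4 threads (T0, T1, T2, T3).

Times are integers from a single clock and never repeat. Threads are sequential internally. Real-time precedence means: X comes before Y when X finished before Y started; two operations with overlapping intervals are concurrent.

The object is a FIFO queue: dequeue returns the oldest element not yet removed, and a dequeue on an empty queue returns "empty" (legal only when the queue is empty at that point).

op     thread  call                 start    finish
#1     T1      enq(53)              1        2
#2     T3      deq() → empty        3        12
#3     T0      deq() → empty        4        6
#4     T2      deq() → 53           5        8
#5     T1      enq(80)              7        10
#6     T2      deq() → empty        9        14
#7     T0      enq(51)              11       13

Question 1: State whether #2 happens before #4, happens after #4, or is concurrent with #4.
concurrent

#2 spans [3,12], #4 spans [5,8]
the intervals overlap in both directions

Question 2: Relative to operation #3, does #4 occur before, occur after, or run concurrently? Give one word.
concurrent

#4 spans [5,8], #3 spans [4,6]
the intervals overlap in both directions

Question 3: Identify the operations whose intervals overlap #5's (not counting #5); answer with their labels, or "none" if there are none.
#2, #4, #6

#5 spans [7,10]: anything still running between times 7 and 10 counts as concurrent
#1 [1,2]: before
#2 [3,12]: concurrent
#3 [4,6]: before
#4 [5,8]: concurrent
#6 [9,14]: concurrent
#7 [11,13]: after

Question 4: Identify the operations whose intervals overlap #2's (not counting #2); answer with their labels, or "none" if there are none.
#3, #4, #5, #6, #7

overlap test against #2 [3,12]: concurrent iff the interval meets 3..12
#1 [1,2]: before
#3 [4,6]: concurrent
#4 [5,8]: concurrent
#5 [7,10]: concurrent
#6 [9,14]: concurrent
#7 [11,13]: concurrent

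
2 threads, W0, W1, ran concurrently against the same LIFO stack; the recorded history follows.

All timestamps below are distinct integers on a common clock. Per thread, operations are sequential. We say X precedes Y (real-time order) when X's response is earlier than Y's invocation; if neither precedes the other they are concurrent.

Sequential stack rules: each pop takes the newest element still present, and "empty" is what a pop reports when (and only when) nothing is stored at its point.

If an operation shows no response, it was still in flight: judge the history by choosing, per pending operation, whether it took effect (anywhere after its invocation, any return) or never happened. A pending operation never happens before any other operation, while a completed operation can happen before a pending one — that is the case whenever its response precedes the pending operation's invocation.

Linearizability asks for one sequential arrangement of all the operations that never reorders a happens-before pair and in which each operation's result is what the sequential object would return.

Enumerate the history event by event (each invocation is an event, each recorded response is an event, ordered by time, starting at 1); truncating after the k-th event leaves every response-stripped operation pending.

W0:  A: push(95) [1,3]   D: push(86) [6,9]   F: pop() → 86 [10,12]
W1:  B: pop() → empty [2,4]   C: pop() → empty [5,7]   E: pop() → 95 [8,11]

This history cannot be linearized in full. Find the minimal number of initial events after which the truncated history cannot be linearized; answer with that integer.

7

events 1..6 are still linearizable — one witness is B, A:
after step 1 (B pop() → empty): stack <>
after step 2 (A push(95)): stack <95>
once event 7 joins (C's response, time 7), exhaustive search finds no witness
include/drop combinations of the 1 pending operation (D) were all tried; none helps
sample order A, B, C (pending dropped) stalls at step 2 — B pop() → empty has no legal effect
sample order B, A, C (pending dropped) stalls at step 3 — C pop() → empty has no legal effect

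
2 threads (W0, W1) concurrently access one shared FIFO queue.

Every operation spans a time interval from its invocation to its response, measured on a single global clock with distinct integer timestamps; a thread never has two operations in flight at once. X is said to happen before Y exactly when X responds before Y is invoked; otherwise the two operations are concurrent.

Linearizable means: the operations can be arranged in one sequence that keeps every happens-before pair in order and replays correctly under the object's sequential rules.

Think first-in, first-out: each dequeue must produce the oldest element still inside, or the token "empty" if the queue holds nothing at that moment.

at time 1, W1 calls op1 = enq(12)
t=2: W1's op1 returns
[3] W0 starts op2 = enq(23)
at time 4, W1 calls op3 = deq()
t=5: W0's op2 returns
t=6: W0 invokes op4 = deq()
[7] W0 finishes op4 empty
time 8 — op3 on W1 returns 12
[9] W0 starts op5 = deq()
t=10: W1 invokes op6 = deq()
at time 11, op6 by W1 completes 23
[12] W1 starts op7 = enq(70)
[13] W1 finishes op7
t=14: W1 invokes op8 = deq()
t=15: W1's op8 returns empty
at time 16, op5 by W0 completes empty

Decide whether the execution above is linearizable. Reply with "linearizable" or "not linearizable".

already the first 7 events (up to op4's response at time 7) admit no linearization; the first 6 still do
exhaustive check: the 3 completed FIFO queue ops admit one real-time order; illegal
every completion of the 1 pending operation (op3) was checked; none linearizes
sample order op1, op2, op4 (pending dropped) stalls at step 3 — op4 deq() → empty has no legal effect

not linearizable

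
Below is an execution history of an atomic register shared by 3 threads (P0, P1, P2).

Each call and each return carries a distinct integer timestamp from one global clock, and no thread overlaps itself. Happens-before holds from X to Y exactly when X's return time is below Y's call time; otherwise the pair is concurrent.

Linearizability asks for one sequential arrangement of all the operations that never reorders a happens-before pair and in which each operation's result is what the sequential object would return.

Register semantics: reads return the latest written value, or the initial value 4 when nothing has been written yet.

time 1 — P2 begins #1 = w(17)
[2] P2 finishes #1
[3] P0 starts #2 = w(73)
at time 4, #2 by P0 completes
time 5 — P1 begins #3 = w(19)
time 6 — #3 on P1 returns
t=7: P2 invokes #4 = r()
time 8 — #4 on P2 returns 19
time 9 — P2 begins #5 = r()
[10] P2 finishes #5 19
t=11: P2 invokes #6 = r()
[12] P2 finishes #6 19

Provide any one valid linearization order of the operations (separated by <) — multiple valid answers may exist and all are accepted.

1. #1 w(17), leaving value 17
2. #2 w(73), leaving value 73
3. #3 w(19), leaving value 19
4. #4 r() → 19, leaving value 19
5. #5 r() → 19, leaving value 19
6. #6 r() → 19, leaving value 19

#1 < #2 < #3 < #4 < #5 < #6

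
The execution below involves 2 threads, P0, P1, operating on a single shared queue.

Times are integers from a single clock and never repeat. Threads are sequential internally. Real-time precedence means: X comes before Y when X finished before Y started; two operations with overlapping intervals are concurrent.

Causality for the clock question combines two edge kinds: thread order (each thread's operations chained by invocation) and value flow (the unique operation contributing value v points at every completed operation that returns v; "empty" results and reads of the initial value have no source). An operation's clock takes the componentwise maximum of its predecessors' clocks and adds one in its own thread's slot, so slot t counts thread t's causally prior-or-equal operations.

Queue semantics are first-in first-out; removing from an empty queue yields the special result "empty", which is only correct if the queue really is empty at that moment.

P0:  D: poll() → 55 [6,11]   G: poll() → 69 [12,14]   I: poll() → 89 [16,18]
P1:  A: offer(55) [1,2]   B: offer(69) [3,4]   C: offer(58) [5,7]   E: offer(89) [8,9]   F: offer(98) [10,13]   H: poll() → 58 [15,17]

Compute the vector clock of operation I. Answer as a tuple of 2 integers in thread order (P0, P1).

(3, 4)

root op A, invoked 1: fresh clock plus P1's own tick → (0, 1)
invoked at 3, B merges VC(A)=(0, 1) and bumps P1's slot → (0, 2)
invoked at 6, D merges VC(A)=(0, 1) and bumps P0's slot → (1, 1)
invoked at 5, C merges VC(B)=(0, 2) and bumps P1's slot → (0, 3)
invoked at 8, E merges VC(C)=(0, 3) and bumps P1's slot → (0, 4)
invoked at 12, G merges VC(B)=(0, 2), VC(D)=(1, 1) and bumps P0's slot → (2, 2)
invoked at 10, F merges VC(E)=(0, 4) and bumps P1's slot → (0, 5)
invoked at 15, H merges VC(C)=(0, 3), VC(F)=(0, 5) and bumps P1's slot → (0, 6)
invoked at 16, I merges VC(E)=(0, 4), VC(G)=(2, 2) and bumps P0's slot → (3, 4)
target: VC(I) = (3, 4)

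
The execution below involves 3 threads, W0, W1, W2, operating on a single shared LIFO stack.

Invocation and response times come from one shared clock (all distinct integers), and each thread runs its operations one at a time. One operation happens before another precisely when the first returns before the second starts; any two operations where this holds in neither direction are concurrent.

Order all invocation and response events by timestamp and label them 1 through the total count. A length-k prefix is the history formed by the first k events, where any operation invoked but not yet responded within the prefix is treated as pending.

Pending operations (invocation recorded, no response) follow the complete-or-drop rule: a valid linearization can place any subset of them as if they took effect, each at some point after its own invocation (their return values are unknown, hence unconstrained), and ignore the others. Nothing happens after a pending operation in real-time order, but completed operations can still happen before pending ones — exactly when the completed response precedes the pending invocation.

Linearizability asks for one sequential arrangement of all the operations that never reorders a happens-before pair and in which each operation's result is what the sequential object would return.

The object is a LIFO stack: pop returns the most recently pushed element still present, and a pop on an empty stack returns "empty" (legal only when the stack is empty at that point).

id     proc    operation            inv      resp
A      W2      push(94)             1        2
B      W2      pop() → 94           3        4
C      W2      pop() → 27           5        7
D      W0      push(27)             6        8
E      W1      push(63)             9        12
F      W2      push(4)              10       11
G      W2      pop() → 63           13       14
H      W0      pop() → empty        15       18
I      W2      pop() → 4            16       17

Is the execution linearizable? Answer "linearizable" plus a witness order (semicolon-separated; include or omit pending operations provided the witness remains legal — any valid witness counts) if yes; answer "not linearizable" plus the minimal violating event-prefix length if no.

step 1: A push(94) — stack <94>
step 2: B pop() → 94 — stack <>
step 3: D push(27) — stack <27>
step 4: C pop() → 27 — stack <>
step 5: F push(4) — stack <4>
step 6: E push(63) — stack <4,63>
step 7: G pop() → 63 — stack <4>
step 8: I pop() → 4 — stack <>
step 9: H pop() → empty — stack <>

linearizable — witness: A; B; D; C; F; E; G; I; H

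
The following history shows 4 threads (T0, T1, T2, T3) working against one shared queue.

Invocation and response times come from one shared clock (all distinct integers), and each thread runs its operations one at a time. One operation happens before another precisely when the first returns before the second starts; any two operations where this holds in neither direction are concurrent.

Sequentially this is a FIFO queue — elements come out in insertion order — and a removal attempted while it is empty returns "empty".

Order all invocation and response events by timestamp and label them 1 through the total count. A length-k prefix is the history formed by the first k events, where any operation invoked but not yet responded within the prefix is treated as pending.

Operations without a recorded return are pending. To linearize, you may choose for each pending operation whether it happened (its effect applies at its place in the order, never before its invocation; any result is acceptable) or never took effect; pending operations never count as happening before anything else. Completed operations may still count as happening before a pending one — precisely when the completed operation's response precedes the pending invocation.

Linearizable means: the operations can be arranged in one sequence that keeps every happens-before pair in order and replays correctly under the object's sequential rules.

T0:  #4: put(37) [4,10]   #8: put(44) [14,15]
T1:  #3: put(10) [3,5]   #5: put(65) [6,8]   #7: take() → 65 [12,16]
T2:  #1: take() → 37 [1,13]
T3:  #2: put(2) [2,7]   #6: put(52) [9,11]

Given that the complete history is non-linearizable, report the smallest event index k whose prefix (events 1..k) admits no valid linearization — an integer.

16

one valid order for events 1..15 is #2, #4, #3, #5, #6, #7, #1, #8:
step 1: #2 put(2) — queue <2>
step 2: #4 put(37) — queue <2,37>
step 3: #3 put(10) — queue <2,37,10>
step 4: #5 put(65) — queue <2,37,10,65>
step 5: #6 put(52) — queue <2,37,10,65,52>
step 6: #7 take() (pending, included) — queue <37,10,65,52>
step 7: #1 take() → 37 — queue <10,65,52>
step 8: #8 put(44) — queue <10,65,52,44>
with event 16 included (#7 responding at time 16), all real-time-consistent orders fail
for example #1, #2, #3, #4, #5, #6, #7, #8 fails at step 1: #1 take() → 37 is not legal there
for example #1, #2, #3, #4, #5, #6, #8, #7 fails at step 1: #1 take() → 37 is not legal there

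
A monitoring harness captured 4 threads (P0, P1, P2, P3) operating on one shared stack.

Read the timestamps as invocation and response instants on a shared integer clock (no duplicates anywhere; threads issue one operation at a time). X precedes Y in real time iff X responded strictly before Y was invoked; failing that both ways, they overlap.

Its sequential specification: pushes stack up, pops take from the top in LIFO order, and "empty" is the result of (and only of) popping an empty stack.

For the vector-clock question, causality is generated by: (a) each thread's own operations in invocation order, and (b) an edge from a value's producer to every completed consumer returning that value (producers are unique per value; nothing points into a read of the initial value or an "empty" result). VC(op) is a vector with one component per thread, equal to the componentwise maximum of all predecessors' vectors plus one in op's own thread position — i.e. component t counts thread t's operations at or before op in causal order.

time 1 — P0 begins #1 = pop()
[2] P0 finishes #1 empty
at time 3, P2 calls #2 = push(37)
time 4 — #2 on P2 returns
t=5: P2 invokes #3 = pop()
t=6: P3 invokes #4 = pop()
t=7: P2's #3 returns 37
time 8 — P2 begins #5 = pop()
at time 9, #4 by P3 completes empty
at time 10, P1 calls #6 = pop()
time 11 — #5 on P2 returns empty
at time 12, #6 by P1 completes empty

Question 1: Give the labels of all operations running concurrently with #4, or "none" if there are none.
#3, #5

#4 runs from 6 to 9; window-overlapping ops are concurrent
#1 [1,2]: before
#2 [3,4]: before
#3 [5,7]: concurrent
#5 [8,11]: concurrent
#6 [10,12]: after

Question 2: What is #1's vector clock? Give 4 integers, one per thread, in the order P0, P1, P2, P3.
(1, 0, 0, 0)

#4, invoked 6, has no incoming edges; only P3's bump applies → (0, 0, 0, 1)
#2, invoked 3, has no incoming edges; only P2's bump applies → (0, 0, 1, 0)
#6, invoked 10, has no incoming edges; only P1's bump applies → (0, 1, 0, 0)
#1, invoked 1, has no incoming edges; only P0's bump applies → (1, 0, 0, 0)
invoked at 5, #3 merges VC(#2)=(0, 0, 1, 0) and bumps P2's slot → (0, 0, 2, 0)
invoked at 8, #5 merges VC(#3)=(0, 0, 2, 0) and bumps P2's slot → (0, 0, 3, 0)
target: VC(#1) = (1, 0, 0, 0)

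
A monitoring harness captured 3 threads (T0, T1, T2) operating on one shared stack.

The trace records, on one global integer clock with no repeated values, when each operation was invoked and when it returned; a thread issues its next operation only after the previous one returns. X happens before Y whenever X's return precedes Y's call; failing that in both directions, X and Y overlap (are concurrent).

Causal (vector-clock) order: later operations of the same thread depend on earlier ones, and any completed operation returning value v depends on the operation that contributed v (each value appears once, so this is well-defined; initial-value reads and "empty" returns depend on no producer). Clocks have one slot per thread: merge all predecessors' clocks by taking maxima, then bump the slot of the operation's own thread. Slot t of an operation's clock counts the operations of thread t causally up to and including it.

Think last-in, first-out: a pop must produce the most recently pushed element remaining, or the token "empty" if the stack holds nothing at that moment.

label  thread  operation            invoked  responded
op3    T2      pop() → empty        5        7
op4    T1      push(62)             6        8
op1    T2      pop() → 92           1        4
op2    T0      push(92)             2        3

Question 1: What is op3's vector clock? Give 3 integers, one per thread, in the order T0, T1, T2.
Answer: (1, 0, 2)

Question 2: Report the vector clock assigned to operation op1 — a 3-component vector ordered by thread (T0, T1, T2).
Answer: (1, 0, 1)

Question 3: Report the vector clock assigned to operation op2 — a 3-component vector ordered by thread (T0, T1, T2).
Answer: (1, 0, 0)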